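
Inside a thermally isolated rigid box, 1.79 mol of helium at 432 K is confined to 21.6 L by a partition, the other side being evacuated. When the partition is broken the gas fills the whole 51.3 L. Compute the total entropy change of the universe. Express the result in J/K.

No heat is exchanged and no work is done, so the ideal-gas temperature stays constant.
Entropy is a state function; using a reversible isothermal path, ΔS_gas = nR ln(V₂/V₁) = 1.79 × 8.314 × ln(51.3/21.6) = 12.9 J/K.
The insulated surroundings exchange no heat, so ΔS_surr = 0 and ΔS_universe = ΔS_gas.

ΔS_universe = 12.9 J/K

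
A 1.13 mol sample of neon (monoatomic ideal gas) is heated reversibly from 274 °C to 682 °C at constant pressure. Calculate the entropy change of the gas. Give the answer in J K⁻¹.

In kelvin: T₁ = 547.15 K, T₂ = 955.15 K. At constant pressure, ΔS = nC_p ln(T₂/T₁) with C_p = 5R/2 = 20.79 J mol⁻¹ K⁻¹.
ΔS = 1.13 × 20.79 × ln(955.15/547.15) = 13.1 J/K.

ΔS = 13.1 J/K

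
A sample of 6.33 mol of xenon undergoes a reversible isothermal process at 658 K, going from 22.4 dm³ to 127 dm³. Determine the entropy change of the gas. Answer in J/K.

For an isothermal ideal gas ΔS_gas = nR ln(V₂/V₁) = 6.33 × 8.314 × ln(127/22.4) = 91.3 J/K.

ΔS_gas = 91.3 J/K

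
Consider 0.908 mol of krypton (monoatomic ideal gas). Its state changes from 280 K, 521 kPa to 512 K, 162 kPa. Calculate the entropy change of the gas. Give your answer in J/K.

ΔS = 20.2 J/K

ΔS = nC_p ln(T₂/T₁) − nR ln(P₂/P₁), with C_p = 5R/2 = 20.79 J mol⁻¹ K⁻¹ for a monoatomic ideal gas.
ΔS = 0.908 × [20.79 × ln(512/280) − 8.314 × ln(162/521)] = 20.2 J/K.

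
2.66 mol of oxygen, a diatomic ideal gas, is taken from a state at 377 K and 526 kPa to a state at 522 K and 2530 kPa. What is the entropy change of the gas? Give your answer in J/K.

ΔS = -9.55 J/K

ΔS = nC_p ln(T₂/T₁) − nR ln(P₂/P₁), with C_p = 7R/2 = 29.1 J mol⁻¹ K⁻¹ for a diatomic ideal gas.
ΔS = 2.66 × [29.1 × ln(522/377) − 8.314 × ln(2530/526)] = -9.55 J/K.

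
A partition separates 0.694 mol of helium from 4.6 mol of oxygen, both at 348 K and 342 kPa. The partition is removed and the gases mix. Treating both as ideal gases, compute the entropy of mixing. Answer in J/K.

ΔS_mix = 17.1 J/K

Mole fractions: x_A = 0.694/5.29 = 0.131, x_B = 0.869.
ΔS_mix = −R(n_A ln x_A + n_B ln x_B) = −8.314 × (0.694 ln 0.131 + 4.6 ln 0.869) = 17.1 J/K.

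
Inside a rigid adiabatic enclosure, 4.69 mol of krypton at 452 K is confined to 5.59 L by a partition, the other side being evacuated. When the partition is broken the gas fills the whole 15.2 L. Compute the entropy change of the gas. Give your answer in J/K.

ΔS_gas = 39 J/K

For an ideal gas in free expansion Q = 0 and W = 0, so T is unchanged.
Entropy is a state function; using a reversible isothermal path, ΔS_gas = nR ln(V₂/V₁) = 4.69 × 8.314 × ln(15.2/5.59) = 39 J/K.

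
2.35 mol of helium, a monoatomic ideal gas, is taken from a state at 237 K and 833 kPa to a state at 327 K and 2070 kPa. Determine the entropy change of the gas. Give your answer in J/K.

ΔS = -2.06 J/K

ΔS = nC_p ln(T₂/T₁) − nR ln(P₂/P₁), with C_p = 5R/2 = 20.79 J mol⁻¹ K⁻¹ for a monoatomic ideal gas.
ΔS = 2.35 × [20.79 × ln(327/237) − 8.314 × ln(2070/833)] = -2.06 J/K.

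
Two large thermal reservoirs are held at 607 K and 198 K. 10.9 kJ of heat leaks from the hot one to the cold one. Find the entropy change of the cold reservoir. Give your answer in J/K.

The cold reservoir gains heat Q, so ΔS_cold = +Q/T_C = 10900/198 = 55.1 J/K.

ΔS_cold = 55.1 J/K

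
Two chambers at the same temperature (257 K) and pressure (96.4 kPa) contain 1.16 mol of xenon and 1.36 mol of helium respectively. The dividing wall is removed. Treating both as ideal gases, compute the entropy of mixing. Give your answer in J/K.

ΔS_mix = 14.5 J/K

Mole fractions: x_A = 1.16/2.52 = 0.46, x_B = 0.54.
ΔS_mix = −R(n_A ln x_A + n_B ln x_B) = −8.314 × (1.16 ln 0.46 + 1.36 ln 0.54) = 14.5 J/K.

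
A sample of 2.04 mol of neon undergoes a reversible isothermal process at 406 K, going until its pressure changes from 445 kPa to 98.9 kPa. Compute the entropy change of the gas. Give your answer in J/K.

ΔS_gas = 25.5 J/K

For an isothermal ideal gas ΔS_gas = nR ln(P₁/P₂) = 2.04 × 8.314 × ln(445/98.9) = 25.5 J/K.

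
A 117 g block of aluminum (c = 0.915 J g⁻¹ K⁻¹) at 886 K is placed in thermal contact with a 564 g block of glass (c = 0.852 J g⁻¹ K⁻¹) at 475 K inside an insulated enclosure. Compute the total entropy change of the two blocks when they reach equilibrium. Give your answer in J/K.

Energy balance: T_f = (m₁c₁T₁ + m₂c₂T₂)/(m₁c₁ + m₂c₂) = 549.88 K.
ΔS₁ = m₁c₁ ln(T_f/T₁) = 107.055 × ln(549.88/886) = -51.07 J/K.
ΔS₂ = m₂c₂ ln(T_f/T₂) = 480.528 × ln(549.88/475) = 70.34 J/K.
ΔS_total = -51.07 + 70.34 = 19.3 J/K.

ΔS_total = 19.3 J/K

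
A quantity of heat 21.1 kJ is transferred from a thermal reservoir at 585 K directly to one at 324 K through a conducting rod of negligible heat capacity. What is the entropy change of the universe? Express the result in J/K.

ΔS_hot = −Q/T_H = −21100/585 = -36.07 J/K and ΔS_cold = +Q/T_C = 21100/324 = 65.12 J/K.
ΔS_total = -36.07 + 65.12 = 29.1 J/K, positive as the second law requires.

ΔS_total = 29.1 J/K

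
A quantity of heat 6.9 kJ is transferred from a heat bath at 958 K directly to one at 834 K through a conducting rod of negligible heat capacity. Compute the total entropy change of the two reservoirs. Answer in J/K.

ΔS_total = 1.07 J/K

ΔS_hot = −Q/T_H = −6900/958 = -7.203 J/K and ΔS_cold = +Q/T_C = 6900/834 = 8.273 J/K.
ΔS_total = -7.203 + 8.273 = 1.07 J/K, positive as the second law requires.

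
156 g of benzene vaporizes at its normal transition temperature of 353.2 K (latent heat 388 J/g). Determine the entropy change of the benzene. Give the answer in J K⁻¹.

Heat absorbed by the substance: Q = mL = 156 × 388 = 60528 J.
At constant T, ΔS = Q_rev/T = 60528 / 353.2 = 171 J/K.

ΔS = 171 J/K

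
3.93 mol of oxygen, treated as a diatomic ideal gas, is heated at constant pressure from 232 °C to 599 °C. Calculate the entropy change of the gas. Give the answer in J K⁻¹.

ΔS = 62.5 J/K

In kelvin: T₁ = 505.15 K, T₂ = 872.15 K. At constant pressure, ΔS = nC_p ln(T₂/T₁) with C_p = 7R/2 = 29.1 J mol⁻¹ K⁻¹.
ΔS = 3.93 × 29.1 × ln(872.15/505.15) = 62.5 J/K.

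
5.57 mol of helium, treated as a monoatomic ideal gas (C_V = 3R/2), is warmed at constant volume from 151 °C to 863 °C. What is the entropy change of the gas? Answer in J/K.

In kelvin: T₁ = 424.15 K, T₂ = 1136.15 K. At constant volume, ΔS = nC_V ln(T₂/T₁) with C_V = 3R/2 = 12.47 J mol⁻¹ K⁻¹.
ΔS = 5.57 × 12.47 × ln(1136.15/424.15) = 68.4 J/K.

ΔS = 68.4 J/K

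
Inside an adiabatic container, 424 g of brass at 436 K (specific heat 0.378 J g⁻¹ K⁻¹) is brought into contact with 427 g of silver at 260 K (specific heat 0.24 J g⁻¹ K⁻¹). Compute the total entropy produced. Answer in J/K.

ΔS_total = 7.97 J/K

Energy balance: T_f = (m₁c₁T₁ + m₂c₂T₂)/(m₁c₁ + m₂c₂) = 367.36 K.
ΔS₁ = m₁c₁ ln(T_f/T₁) = 160.272 × ln(367.36/436) = -27.4565 J/K.
ΔS₂ = m₂c₂ ln(T_f/T₂) = 102.48 × ln(367.36/260) = 35.422 J/K.
ΔS_total = -27.4565 + 35.422 = 7.97 J/K.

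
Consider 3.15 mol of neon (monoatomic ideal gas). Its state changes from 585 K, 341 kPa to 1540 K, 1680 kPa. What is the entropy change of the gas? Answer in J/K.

ΔS = nC_p ln(T₂/T₁) − nR ln(P₂/P₁), with C_p = 5R/2 = 20.79 J mol⁻¹ K⁻¹ for a monoatomic ideal gas.
ΔS = 3.15 × [20.79 × ln(1540/585) − 8.314 × ln(1680/341)] = 21.6 J/K.

ΔS = 21.6 J/K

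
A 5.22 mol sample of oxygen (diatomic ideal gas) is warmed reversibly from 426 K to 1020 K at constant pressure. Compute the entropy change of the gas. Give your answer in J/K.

ΔS = 133 J/K

At constant pressure, ΔS = nC_p ln(T₂/T₁) with C_p = 7R/2 = 29.1 J mol⁻¹ K⁻¹.
ΔS = 5.22 × 29.1 × ln(1020/426) = 133 J/K.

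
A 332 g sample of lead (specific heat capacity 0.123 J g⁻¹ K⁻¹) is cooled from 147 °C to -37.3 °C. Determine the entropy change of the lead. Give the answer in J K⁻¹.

In kelvin: T₁ = 420.15 K, T₂ = 235.85 K. ΔS = ∫dQ_rev/T = m c ln(T₂/T₁) = 332 × 0.123 × ln(235.85/420.15) = -23.6 J/K.

ΔS = -23.6 J/K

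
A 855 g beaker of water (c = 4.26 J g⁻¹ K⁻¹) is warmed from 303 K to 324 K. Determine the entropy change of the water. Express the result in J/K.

ΔS = ∫dQ_rev/T = m c ln(T₂/T₁) = 855 × 4.26 × ln(324/303) = 244 J/K.

ΔS = 244 J/K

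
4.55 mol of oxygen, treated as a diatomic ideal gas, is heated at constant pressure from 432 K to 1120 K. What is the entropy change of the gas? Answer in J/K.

ΔS = 126 J/K

At constant pressure, ΔS = nC_p ln(T₂/T₁) with C_p = 7R/2 = 29.1 J mol⁻¹ K⁻¹.
ΔS = 4.55 × 29.1 × ln(1120/432) = 126 J/K.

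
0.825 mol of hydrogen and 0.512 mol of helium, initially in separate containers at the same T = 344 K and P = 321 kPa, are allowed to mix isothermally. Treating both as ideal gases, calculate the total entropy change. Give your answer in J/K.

ΔS_mix = 7.4 J/K

Mole fractions: x_A = 0.825/1.34 = 0.617, x_B = 0.383.
ΔS_mix = −R(n_A ln x_A + n_B ln x_B) = −8.314 × (0.825 ln 0.617 + 0.512 ln 0.383) = 7.4 J/K.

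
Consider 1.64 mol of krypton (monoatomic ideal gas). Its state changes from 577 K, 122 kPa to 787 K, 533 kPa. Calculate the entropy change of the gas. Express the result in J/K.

ΔS = nC_p ln(T₂/T₁) − nR ln(P₂/P₁), with C_p = 5R/2 = 20.79 J mol⁻¹ K⁻¹ for a monoatomic ideal gas.
ΔS = 1.64 × [20.79 × ln(787/577) − 8.314 × ln(533/122)] = -9.52 J/K.

ΔS = -9.52 J/K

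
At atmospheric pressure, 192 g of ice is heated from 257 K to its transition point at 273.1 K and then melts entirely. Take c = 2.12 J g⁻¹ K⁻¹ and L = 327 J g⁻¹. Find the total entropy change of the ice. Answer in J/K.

Warming step: ΔS₁ = m c ln(T_tr/T_i) = 192 × 2.12 × ln(273.1/257) = 24.73 J/K.
Phase change: ΔS₂ = +mL/T_tr = 192 × 327 / 273.1 = 229.9 J/K.
ΔS_total = (24.73) + (229.9) = 255 J/K.

ΔS = 255 J/K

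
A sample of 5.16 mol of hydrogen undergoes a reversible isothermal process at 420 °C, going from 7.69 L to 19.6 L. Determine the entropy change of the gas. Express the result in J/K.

For an isothermal ideal gas ΔS_gas = nR ln(V₂/V₁) = 5.16 × 8.314 × ln(19.6/7.69) = 40.1 J/K.

ΔS_gas = 40.1 J/K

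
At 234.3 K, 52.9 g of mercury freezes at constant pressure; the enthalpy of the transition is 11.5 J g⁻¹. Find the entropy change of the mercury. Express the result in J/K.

ΔS = -2.6 J/K

Heat released by the substance: Q = −mL = −52.9 × 11.5 = −608.35 J.
At constant T, ΔS = Q_rev/T = −608.35 / 234.3 = -2.6 J/K.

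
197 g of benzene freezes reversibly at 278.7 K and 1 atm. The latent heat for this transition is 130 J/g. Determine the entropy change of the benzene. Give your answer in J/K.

Heat released by the substance: Q = −mL = −197 × 130 = −25610 J.
At constant T, ΔS = Q_rev/T = −25610 / 278.7 = -91.9 J/K.

ΔS = -91.9 J/K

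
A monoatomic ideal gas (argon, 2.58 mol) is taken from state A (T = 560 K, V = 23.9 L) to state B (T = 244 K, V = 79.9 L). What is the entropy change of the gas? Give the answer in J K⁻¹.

Entropy is a state function: ΔS = nC_V ln(T₂/T₁) + nR ln(V₂/V₁), with C_V = 3R/2 = 12.47 J mol⁻¹ K⁻¹ for a monoatomic ideal gas.
ΔS = 2.58 × [12.47 × ln(244/560) + 8.314 × ln(79.9/23.9)] = -0.842 J/K.

ΔS = -0.842 J/K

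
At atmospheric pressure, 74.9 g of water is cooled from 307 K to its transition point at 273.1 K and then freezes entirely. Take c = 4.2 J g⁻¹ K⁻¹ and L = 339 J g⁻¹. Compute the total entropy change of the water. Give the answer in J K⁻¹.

ΔS = -130 J/K

Cooling step: ΔS₁ = m c ln(T_tr/T_i) = 74.9 × 4.2 × ln(273.1/307) = -36.81 J/K.
Phase change: ΔS₂ = −mL/T_tr = −74.9 × 339 / 273.1 = -92.97 J/K.
ΔS_total = (-36.81) + (-92.97) = -130 J/K.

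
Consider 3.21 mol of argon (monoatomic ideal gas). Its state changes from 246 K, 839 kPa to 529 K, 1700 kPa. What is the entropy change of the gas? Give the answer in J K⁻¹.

ΔS = 32.2 J/K

ΔS = nC_p ln(T₂/T₁) − nR ln(P₂/P₁), with C_p = 5R/2 = 20.79 J mol⁻¹ K⁻¹ for a monoatomic ideal gas.
ΔS = 3.21 × [20.79 × ln(529/246) − 8.314 × ln(1700/839)] = 32.2 J/K.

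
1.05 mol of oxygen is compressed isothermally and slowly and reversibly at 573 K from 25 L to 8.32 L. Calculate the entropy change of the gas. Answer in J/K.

For an isothermal ideal gas ΔS_gas = nR ln(V₂/V₁) = 1.05 × 8.314 × ln(8.32/25) = -9.6 J/K.

ΔS_gas = -9.6 J/K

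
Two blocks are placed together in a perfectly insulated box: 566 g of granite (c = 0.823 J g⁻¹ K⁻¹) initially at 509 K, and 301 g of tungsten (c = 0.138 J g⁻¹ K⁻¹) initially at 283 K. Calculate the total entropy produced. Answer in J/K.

Energy balance: T_f = (m₁c₁T₁ + m₂c₂T₂)/(m₁c₁ + m₂c₂) = 490.5 K.
ΔS₁ = m₁c₁ ln(T_f/T₁) = 465.818 × ln(490.5/509) = -17.249 J/K.
ΔS₂ = m₂c₂ ln(T_f/T₂) = 41.538 × ln(490.5/283) = 22.845 J/K.
ΔS_total = -17.249 + 22.845 = 5.6 J/K.

ΔS_total = 5.6 J/K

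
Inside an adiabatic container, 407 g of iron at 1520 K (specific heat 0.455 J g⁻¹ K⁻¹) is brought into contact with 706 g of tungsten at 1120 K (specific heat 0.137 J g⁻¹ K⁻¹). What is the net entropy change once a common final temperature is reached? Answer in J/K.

ΔS_total = 2.86 J/K

Energy balance: T_f = (m₁c₁T₁ + m₂c₂T₂)/(m₁c₁ + m₂c₂) = 1382.8 K.
ΔS₁ = m₁c₁ ln(T_f/T₁) = 185.185 × ln(1382.8/1520) = -17.52 J/K.
ΔS₂ = m₂c₂ ln(T_f/T₂) = 96.722 × ln(1382.8/1120) = 20.38 J/K.
ΔS_total = -17.52 + 20.38 = 2.86 J/K.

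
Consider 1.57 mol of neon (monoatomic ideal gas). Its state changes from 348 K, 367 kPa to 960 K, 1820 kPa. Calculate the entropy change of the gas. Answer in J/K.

ΔS = nC_p ln(T₂/T₁) − nR ln(P₂/P₁), with C_p = 5R/2 = 20.79 J mol⁻¹ K⁻¹ for a monoatomic ideal gas.
ΔS = 1.57 × [20.79 × ln(960/348) − 8.314 × ln(1820/367)] = 12.2 J/K.

ΔS = 12.2 J/K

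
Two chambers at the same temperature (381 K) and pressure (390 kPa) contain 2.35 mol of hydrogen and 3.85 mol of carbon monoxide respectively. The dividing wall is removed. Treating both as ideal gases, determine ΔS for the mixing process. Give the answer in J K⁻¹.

Mole fractions: x_A = 2.35/6.2 = 0.379, x_B = 0.621.
ΔS_mix = −R(n_A ln x_A + n_B ln x_B) = −8.314 × (2.35 ln 0.379 + 3.85 ln 0.621) = 34.2 J/K.

ΔS_mix = 34.2 J/K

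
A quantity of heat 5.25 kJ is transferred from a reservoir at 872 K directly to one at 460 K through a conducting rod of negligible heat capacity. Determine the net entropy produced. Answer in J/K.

ΔS_hot = −Q/T_H = −5250/872 = -6.021 J/K and ΔS_cold = +Q/T_C = 5250/460 = 11.41 J/K.
ΔS_total = -6.021 + 11.41 = 5.39 J/K, positive as the second law requires.

ΔS_total = 5.39 J/K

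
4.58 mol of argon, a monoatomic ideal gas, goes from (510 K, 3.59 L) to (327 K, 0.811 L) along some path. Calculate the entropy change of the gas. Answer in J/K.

Entropy is a state function: ΔS = nC_V ln(T₂/T₁) + nR ln(V₂/V₁), with C_V = 3R/2 = 12.47 J mol⁻¹ K⁻¹ for a monoatomic ideal gas.
ΔS = 4.58 × [12.47 × ln(327/510) + 8.314 × ln(0.811/3.59)] = -82 J/K.

ΔS = -82 J/K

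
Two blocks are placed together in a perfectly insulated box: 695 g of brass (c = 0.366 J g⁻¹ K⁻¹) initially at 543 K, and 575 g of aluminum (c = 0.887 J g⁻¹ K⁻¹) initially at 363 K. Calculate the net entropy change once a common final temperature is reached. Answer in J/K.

ΔS_total = 14.3 J/K

Energy balance: T_f = (m₁c₁T₁ + m₂c₂T₂)/(m₁c₁ + m₂c₂) = 422.9 K.
ΔS₁ = m₁c₁ ln(T_f/T₁) = 254.37 × ln(422.9/543) = -63.59 J/K.
ΔS₂ = m₂c₂ ln(T_f/T₂) = 510.025 × ln(422.9/363) = 77.9 J/K.
ΔS_total = -63.59 + 77.9 = 14.3 J/K.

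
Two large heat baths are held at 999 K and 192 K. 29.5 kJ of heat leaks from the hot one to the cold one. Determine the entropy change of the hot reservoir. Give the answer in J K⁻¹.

ΔS_hot = -29.5 J/K

The hot reservoir loses heat Q, so ΔS_hot = −Q/T_H = −29500/999 = -29.5 J/K.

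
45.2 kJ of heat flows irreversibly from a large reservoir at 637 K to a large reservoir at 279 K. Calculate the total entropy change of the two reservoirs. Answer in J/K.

ΔS_hot = −Q/T_H = −45200/637 = -70.96 J/K and ΔS_cold = +Q/T_C = 45200/279 = 162 J/K.
ΔS_total = -70.96 + 162 = 91 J/K, positive as the second law requires.

ΔS_total = 91 J/K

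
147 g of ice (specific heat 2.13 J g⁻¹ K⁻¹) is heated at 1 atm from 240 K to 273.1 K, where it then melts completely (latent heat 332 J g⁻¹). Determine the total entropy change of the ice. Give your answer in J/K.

Warming step: ΔS₁ = m c ln(T_tr/T_i) = 147 × 2.13 × ln(273.1/240) = 40.45 J/K.
Phase change: ΔS₂ = +mL/T_tr = 147 × 332 / 273.1 = 178.7 J/K.
ΔS_total = (40.45) + (178.7) = 219 J/K.

ΔS = 219 J/K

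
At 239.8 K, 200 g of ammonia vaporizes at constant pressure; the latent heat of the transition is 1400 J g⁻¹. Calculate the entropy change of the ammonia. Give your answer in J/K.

ΔS = 1170 J/K

Heat absorbed by the substance: Q = mL = 200 × 1400 = 280000 J.
At constant T, ΔS = Q_rev/T = 280000 / 239.8 = 1170 J/K.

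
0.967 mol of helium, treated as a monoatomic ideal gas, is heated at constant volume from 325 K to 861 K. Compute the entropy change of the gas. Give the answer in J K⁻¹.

At constant volume, ΔS = nC_V ln(T₂/T₁) with C_V = 3R/2 = 12.47 J mol⁻¹ K⁻¹.
ΔS = 0.967 × 12.47 × ln(861/325) = 11.7 J/K.

ΔS = 11.7 J/K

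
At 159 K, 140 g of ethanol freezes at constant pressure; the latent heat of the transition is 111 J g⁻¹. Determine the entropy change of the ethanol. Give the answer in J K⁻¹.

Heat released by the substance: Q = −mL = −140 × 111 = −15540 J.
At constant T, ΔS = Q_rev/T = −15540 / 159 = -97.7 J/K.

ΔS = -97.7 J/K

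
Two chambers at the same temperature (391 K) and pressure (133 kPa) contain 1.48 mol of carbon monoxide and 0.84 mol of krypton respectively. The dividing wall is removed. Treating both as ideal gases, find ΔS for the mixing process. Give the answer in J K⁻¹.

Mole fractions: x_A = 1.48/2.32 = 0.638, x_B = 0.362.
ΔS_mix = −R(n_A ln x_A + n_B ln x_B) = −8.314 × (1.48 ln 0.638 + 0.84 ln 0.362) = 12.6 J/K.

ΔS_mix = 12.6 J/K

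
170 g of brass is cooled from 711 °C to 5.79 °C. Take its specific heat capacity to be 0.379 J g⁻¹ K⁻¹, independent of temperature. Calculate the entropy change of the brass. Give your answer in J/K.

In kelvin: T₁ = 984.15 K, T₂ = 278.94 K. ΔS = ∫dQ_rev/T = m c ln(T₂/T₁) = 170 × 0.379 × ln(278.94/984.15) = -81.2 J/K.

ΔS = -81.2 J/K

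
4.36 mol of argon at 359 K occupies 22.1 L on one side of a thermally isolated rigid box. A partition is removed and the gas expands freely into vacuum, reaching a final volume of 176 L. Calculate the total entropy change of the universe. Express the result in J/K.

No heat is exchanged and no work is done, so the ideal-gas temperature stays constant.
Entropy is a state function; using a reversible isothermal path, ΔS_gas = nR ln(V₂/V₁) = 4.36 × 8.314 × ln(176/22.1) = 75.2 J/K.
The insulated surroundings exchange no heat, so ΔS_surr = 0 and ΔS_universe = ΔS_gas.

ΔS_universe = 75.2 J/K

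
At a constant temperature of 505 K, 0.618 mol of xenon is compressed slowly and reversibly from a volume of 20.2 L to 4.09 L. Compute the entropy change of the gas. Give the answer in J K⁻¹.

ΔS_gas = -8.21 J/K

For an isothermal ideal gas ΔS_gas = nR ln(V₂/V₁) = 0.618 × 8.314 × ln(4.09/20.2) = -8.21 J/K.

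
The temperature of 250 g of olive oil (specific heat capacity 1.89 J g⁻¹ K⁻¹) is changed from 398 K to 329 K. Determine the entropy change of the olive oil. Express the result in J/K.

ΔS = -90 J/K

ΔS = ∫dQ_rev/T = m c ln(T₂/T₁) = 250 × 1.89 × ln(329/398) = -90 J/K.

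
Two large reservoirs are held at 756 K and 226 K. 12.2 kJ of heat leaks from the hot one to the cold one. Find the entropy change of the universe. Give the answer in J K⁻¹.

ΔS_total = 37.8 J/K

ΔS_hot = −Q/T_H = −12200/756 = -16.14 J/K and ΔS_cold = +Q/T_C = 12200/226 = 53.98 J/K.
ΔS_total = -16.14 + 53.98 = 37.8 J/K, positive as the second law requires.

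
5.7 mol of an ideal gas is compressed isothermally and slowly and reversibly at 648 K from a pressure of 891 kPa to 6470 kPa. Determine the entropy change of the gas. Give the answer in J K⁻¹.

For an isothermal ideal gas ΔS_gas = nR ln(P₁/P₂) = 5.7 × 8.314 × ln(891/6470) = -94 J/K.

ΔS_gas = -94 J/K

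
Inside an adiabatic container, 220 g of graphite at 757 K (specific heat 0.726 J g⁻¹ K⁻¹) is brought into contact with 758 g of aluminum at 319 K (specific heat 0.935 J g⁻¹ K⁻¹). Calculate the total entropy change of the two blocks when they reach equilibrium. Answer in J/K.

ΔS_total = 57.5 J/K

Energy balance: T_f = (m₁c₁T₁ + m₂c₂T₂)/(m₁c₁ + m₂c₂) = 399.55 K.
ΔS₁ = m₁c₁ ln(T_f/T₁) = 159.72 × ln(399.55/757) = -102.1 J/K.
ΔS₂ = m₂c₂ ln(T_f/T₂) = 708.73 × ln(399.55/319) = 159.6 J/K.
ΔS_total = -102.1 + 159.6 = 57.5 J/K.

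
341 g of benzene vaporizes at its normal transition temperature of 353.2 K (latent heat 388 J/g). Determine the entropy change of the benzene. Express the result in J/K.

ΔS = 375 J/K

Heat absorbed by the substance: Q = mL = 341 × 388 = 132308 J.
At constant T, ΔS = Q_rev/T = 132308 / 353.2 = 375 J/K.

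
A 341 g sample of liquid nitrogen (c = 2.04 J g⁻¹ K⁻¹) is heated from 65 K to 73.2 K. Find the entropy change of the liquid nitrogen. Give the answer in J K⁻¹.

ΔS = ∫dQ_rev/T = m c ln(T₂/T₁) = 341 × 2.04 × ln(73.2/65) = 82.6 J/K.

ΔS = 82.6 J/K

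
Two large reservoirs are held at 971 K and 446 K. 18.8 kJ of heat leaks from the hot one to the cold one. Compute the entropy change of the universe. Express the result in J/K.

ΔS_hot = −Q/T_H = −18800/971 = -19.36 J/K and ΔS_cold = +Q/T_C = 18800/446 = 42.15 J/K.
ΔS_total = -19.36 + 42.15 = 22.8 J/K, positive as the second law requires.

ΔS_total = 22.8 J/K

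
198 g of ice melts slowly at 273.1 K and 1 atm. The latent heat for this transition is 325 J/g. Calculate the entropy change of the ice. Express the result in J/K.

Heat absorbed by the substance: Q = mL = 198 × 325 = 64350 J.
At constant T, ΔS = Q_rev/T = 64350 / 273.1 = 236 J/K.

ΔS = 236 J/K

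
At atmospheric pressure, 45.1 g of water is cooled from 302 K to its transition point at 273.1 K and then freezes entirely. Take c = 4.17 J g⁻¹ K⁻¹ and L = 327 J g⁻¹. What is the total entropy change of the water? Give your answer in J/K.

Cooling step: ΔS₁ = m c ln(T_tr/T_i) = 45.1 × 4.17 × ln(273.1/302) = -18.92 J/K.
Phase change: ΔS₂ = −mL/T_tr = −45.1 × 327 / 273.1 = -54 J/K.
ΔS_total = (-18.92) + (-54) = -72.9 J/K.

ΔS = -72.9 J/K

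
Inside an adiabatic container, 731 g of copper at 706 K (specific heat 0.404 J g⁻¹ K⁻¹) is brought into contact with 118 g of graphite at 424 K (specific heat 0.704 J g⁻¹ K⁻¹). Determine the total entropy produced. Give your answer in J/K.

Energy balance: T_f = (m₁c₁T₁ + m₂c₂T₂)/(m₁c₁ + m₂c₂) = 644.09 K.
ΔS₁ = m₁c₁ ln(T_f/T₁) = 295.324 × ln(644.09/706) = -27.1 J/K.
ΔS₂ = m₂c₂ ln(T_f/T₂) = 83.072 × ln(644.09/424) = 34.73 J/K.
ΔS_total = -27.1 + 34.73 = 7.63 J/K.

ΔS_total = 7.63 J/K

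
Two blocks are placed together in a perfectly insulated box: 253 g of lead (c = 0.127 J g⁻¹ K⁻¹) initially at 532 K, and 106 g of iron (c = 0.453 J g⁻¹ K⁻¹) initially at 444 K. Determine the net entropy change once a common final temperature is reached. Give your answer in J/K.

Energy balance: T_f = (m₁c₁T₁ + m₂c₂T₂)/(m₁c₁ + m₂c₂) = 479.28 K.
ΔS₁ = m₁c₁ ln(T_f/T₁) = 32.131 × ln(479.28/532) = -3.353 J/K.
ΔS₂ = m₂c₂ ln(T_f/T₂) = 48.018 × ln(479.28/444) = 3.671 J/K.
ΔS_total = -3.353 + 3.671 = 0.318 J/K.

ΔS_total = 0.318 J/K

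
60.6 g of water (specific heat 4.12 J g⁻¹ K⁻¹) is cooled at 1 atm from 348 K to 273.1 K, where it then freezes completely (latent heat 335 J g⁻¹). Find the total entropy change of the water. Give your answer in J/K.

Cooling step: ΔS₁ = m c ln(T_tr/T_i) = 60.6 × 4.12 × ln(273.1/348) = -60.51 J/K.
Phase change: ΔS₂ = −mL/T_tr = −60.6 × 335 / 273.1 = -74.34 J/K.
ΔS_total = (-60.51) + (-74.34) = -135 J/K.

ΔS = -135 J/K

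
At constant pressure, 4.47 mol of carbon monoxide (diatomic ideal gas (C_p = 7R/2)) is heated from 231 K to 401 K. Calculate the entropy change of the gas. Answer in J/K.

ΔS = 71.7 J/K

At constant pressure, ΔS = nC_p ln(T₂/T₁) with C_p = 7R/2 = 29.1 J mol⁻¹ K⁻¹.
ΔS = 4.47 × 29.1 × ln(401/231) = 71.7 J/K.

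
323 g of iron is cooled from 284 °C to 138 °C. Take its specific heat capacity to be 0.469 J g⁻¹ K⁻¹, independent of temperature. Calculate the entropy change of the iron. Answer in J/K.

In kelvin: T₁ = 557.15 K, T₂ = 411.15 K. ΔS = ∫dQ_rev/T = m c ln(T₂/T₁) = 323 × 0.469 × ln(411.15/557.15) = -46 J/K.

ΔS = -46 J/K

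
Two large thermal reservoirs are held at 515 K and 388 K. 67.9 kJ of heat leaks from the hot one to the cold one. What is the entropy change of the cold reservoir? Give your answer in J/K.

ΔS_cold = 175 J/K

The cold reservoir gains heat Q, so ΔS_cold = +Q/T_C = 67900/388 = 175 J/K.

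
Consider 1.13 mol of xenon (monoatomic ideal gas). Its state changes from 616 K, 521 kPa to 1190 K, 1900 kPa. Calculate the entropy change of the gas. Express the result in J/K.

ΔS = nC_p ln(T₂/T₁) − nR ln(P₂/P₁), with C_p = 5R/2 = 20.79 J mol⁻¹ K⁻¹ for a monoatomic ideal gas.
ΔS = 1.13 × [20.79 × ln(1190/616) − 8.314 × ln(1900/521)] = 3.31 J/K.

ΔS = 3.31 J/K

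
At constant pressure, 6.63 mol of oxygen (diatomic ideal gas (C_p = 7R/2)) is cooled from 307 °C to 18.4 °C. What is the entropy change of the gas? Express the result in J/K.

In kelvin: T₁ = 580.15 K, T₂ = 291.55 K. At constant pressure, ΔS = nC_p ln(T₂/T₁) with C_p = 7R/2 = 29.1 J mol⁻¹ K⁻¹.
ΔS = 6.63 × 29.1 × ln(291.55/580.15) = -133 J/K.

ΔS = -133 J/K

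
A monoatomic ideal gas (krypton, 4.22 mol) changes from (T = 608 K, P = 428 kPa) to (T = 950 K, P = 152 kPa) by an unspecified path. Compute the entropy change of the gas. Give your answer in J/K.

ΔS = 75.5 J/K

ΔS = nC_p ln(T₂/T₁) − nR ln(P₂/P₁), with C_p = 5R/2 = 20.79 J mol⁻¹ K⁻¹ for a monoatomic ideal gas.
ΔS = 4.22 × [20.79 × ln(950/608) − 8.314 × ln(152/428)] = 75.5 J/K.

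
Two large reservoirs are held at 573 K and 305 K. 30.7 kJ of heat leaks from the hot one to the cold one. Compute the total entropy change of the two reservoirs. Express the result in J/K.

ΔS_hot = −Q/T_H = −30700/573 = -53.58 J/K and ΔS_cold = +Q/T_C = 30700/305 = 100.7 J/K.
ΔS_total = -53.58 + 100.7 = 47.1 J/K, positive as the second law requires.

ΔS_total = 47.1 J/K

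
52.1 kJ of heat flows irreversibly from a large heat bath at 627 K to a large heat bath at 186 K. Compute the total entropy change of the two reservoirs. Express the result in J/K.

ΔS_total = 197 J/K

ΔS_hot = −Q/T_H = −52100/627 = -83.09 J/K and ΔS_cold = +Q/T_C = 52100/186 = 280.1 J/K.
ΔS_total = -83.09 + 280.1 = 197 J/K, positive as the second law requires.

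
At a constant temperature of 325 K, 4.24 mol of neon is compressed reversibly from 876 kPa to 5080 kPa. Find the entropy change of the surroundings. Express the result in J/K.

ΔS_surr = 62 J/K

For an isothermal ideal gas ΔS_gas = nR ln(P₁/P₂) = 4.24 × 8.314 × ln(876/5080) = -62 J/K.
The process is reversible, so ΔS_surr = −ΔS_gas = 62 J/K and ΔS_universe = 0.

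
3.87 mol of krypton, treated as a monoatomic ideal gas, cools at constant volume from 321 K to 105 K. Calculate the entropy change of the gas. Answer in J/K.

At constant volume, ΔS = nC_V ln(T₂/T₁) with C_V = 3R/2 = 12.47 J mol⁻¹ K⁻¹.
ΔS = 3.87 × 12.47 × ln(105/321) = -53.9 J/K.

ΔS = -53.9 J/K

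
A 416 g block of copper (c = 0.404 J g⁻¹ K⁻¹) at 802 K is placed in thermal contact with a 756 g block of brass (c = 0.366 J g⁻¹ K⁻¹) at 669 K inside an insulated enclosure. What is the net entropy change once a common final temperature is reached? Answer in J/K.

Energy balance: T_f = (m₁c₁T₁ + m₂c₂T₂)/(m₁c₁ + m₂c₂) = 719.26 K.
ΔS₁ = m₁c₁ ln(T_f/T₁) = 168.064 × ln(719.26/802) = -18.3 J/K.
ΔS₂ = m₂c₂ ln(T_f/T₂) = 276.696 × ln(719.26/669) = 20.04 J/K.
ΔS_total = -18.3 + 20.04 = 1.74 J/K.

ΔS_total = 1.74 J/K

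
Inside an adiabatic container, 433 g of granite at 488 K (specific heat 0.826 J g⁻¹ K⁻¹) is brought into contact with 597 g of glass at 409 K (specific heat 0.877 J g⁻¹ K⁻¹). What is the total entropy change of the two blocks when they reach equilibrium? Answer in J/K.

Energy balance: T_f = (m₁c₁T₁ + m₂c₂T₂)/(m₁c₁ + m₂c₂) = 441.06 K.
ΔS₁ = m₁c₁ ln(T_f/T₁) = 357.658 × ln(441.06/488) = -36.17 J/K.
ΔS₂ = m₂c₂ ln(T_f/T₂) = 523.569 × ln(441.06/409) = 39.52 J/K.
ΔS_total = -36.17 + 39.52 = 3.35 J/K.

ΔS_total = 3.35 J/K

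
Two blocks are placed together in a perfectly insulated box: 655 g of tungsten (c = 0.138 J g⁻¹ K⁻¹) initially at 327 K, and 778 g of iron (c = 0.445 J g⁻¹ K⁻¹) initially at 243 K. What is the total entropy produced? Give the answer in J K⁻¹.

ΔS_total = 3.34 J/K

Energy balance: T_f = (m₁c₁T₁ + m₂c₂T₂)/(m₁c₁ + m₂c₂) = 260.39 K.
ΔS₁ = m₁c₁ ln(T_f/T₁) = 90.39 × ln(260.39/327) = -20.59 J/K.
ΔS₂ = m₂c₂ ln(T_f/T₂) = 346.21 × ln(260.39/243) = 23.93 J/K.
ΔS_total = -20.59 + 23.93 = 3.34 J/K.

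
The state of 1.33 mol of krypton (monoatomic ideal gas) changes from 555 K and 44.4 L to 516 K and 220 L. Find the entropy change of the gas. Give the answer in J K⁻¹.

Entropy is a state function: ΔS = nC_V ln(T₂/T₁) + nR ln(V₂/V₁), with C_V = 3R/2 = 12.47 J mol⁻¹ K⁻¹ for a monoatomic ideal gas.
ΔS = 1.33 × [12.47 × ln(516/555) + 8.314 × ln(220/44.4)] = 16.5 J/K.

ΔS = 16.5 J/K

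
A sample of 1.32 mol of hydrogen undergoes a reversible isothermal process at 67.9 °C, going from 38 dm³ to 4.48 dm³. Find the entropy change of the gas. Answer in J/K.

For an isothermal ideal gas ΔS_gas = nR ln(V₂/V₁) = 1.32 × 8.314 × ln(4.48/38) = -23.5 J/K.

ΔS_gas = -23.5 J/K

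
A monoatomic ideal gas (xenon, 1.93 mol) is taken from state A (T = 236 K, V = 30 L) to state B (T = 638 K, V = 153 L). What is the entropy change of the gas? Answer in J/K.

ΔS = 50.1 J/K

Entropy is a state function: ΔS = nC_V ln(T₂/T₁) + nR ln(V₂/V₁), with C_V = 3R/2 = 12.47 J mol⁻¹ K⁻¹ for a monoatomic ideal gas.
ΔS = 1.93 × [12.47 × ln(638/236) + 8.314 × ln(153/30)] = 50.1 J/K.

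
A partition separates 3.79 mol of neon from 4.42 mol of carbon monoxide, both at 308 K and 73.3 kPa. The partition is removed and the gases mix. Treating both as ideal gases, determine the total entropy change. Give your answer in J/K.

ΔS_mix = 47.1 J/K

Mole fractions: x_A = 3.79/8.21 = 0.462, x_B = 0.538.
ΔS_mix = −R(n_A ln x_A + n_B ln x_B) = −8.314 × (3.79 ln 0.462 + 4.42 ln 0.538) = 47.1 J/K.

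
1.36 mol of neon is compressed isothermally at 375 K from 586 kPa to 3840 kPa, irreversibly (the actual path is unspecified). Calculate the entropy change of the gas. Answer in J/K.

ΔS_gas = -21.3 J/K

Entropy is a state function, so ΔS_gas depends only on the end states.
For an isothermal ideal gas ΔS_gas = nR ln(P₁/P₂) = 1.36 × 8.314 × ln(586/3840) = -21.3 J/K.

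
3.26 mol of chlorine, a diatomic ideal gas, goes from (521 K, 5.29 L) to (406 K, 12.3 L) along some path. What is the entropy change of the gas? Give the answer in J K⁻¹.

ΔS = 5.97 J/K

Entropy is a state function: ΔS = nC_V ln(T₂/T₁) + nR ln(V₂/V₁), with C_V = 5R/2 = 20.79 J mol⁻¹ K⁻¹ for a diatomic ideal gas.
ΔS = 3.26 × [20.79 × ln(406/521) + 8.314 × ln(12.3/5.29)] = 5.97 J/K.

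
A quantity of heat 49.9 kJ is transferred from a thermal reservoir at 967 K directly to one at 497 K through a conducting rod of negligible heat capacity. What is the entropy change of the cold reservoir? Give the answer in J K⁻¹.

ΔS_cold = 100 J/K

The cold reservoir gains heat Q, so ΔS_cold = +Q/T_C = 49900/497 = 100 J/K.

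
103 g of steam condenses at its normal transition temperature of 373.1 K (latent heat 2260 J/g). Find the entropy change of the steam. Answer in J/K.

Heat released by the substance: Q = −mL = −103 × 2260 = −232780 J.
At constant T, ΔS = Q_rev/T = −232780 / 373.1 = -624 J/K.

ΔS = -624 J/K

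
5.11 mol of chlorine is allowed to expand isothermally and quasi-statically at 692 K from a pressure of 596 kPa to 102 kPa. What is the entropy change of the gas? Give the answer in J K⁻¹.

For an isothermal ideal gas ΔS_gas = nR ln(P₁/P₂) = 5.11 × 8.314 × ln(596/102) = 75 J/K.

ΔS_gas = 75 J/K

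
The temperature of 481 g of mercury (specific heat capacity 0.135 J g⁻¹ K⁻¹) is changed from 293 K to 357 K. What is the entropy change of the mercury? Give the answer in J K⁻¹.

ΔS = 12.8 J/K

ΔS = ∫dQ_rev/T = m c ln(T₂/T₁) = 481 × 0.135 × ln(357/293) = 12.8 J/K.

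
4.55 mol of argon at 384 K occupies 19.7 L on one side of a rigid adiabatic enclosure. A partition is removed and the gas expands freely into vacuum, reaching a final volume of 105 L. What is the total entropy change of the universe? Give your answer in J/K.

ΔS_universe = 63.3 J/K

No heat is exchanged and no work is done, so the ideal-gas temperature stays constant.
Entropy is a state function; using a reversible isothermal path, ΔS_gas = nR ln(V₂/V₁) = 4.55 × 8.314 × ln(105/19.7) = 63.3 J/K.
The insulated surroundings exchange no heat, so ΔS_surr = 0 and ΔS_universe = ΔS_gas.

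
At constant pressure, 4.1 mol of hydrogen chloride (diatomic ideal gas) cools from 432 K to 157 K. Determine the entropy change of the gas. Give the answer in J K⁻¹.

At constant pressure, ΔS = nC_p ln(T₂/T₁) with C_p = 7R/2 = 29.1 J mol⁻¹ K⁻¹.
ΔS = 4.1 × 29.1 × ln(157/432) = -121 J/K.

ΔS = -121 J/K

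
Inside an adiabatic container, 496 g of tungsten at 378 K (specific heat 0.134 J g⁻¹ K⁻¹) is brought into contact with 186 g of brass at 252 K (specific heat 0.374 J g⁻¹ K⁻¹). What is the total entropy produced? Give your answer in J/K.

Energy balance: T_f = (m₁c₁T₁ + m₂c₂T₂)/(m₁c₁ + m₂c₂) = 313.56 K.
ΔS₁ = m₁c₁ ln(T_f/T₁) = 66.464 × ln(313.56/378) = -12.42 J/K.
ΔS₂ = m₂c₂ ln(T_f/T₂) = 69.564 × ln(313.56/252) = 15.2 J/K.
ΔS_total = -12.42 + 15.2 = 2.78 J/K.

ΔS_total = 2.78 J/K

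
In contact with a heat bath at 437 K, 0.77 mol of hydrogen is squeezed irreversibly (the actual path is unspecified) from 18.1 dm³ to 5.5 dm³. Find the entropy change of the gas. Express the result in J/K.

Entropy is a state function, so ΔS_gas depends only on the end states.
For an isothermal ideal gas ΔS_gas = nR ln(V₂/V₁) = 0.77 × 8.314 × ln(5.5/18.1) = -7.63 J/K.

ΔS_gas = -7.63 J/K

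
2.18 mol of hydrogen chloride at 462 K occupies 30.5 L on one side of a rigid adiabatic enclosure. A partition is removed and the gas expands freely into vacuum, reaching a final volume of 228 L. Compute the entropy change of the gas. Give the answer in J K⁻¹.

For an ideal gas in free expansion Q = 0 and W = 0, so T is unchanged.
Entropy is a state function; using a reversible isothermal path, ΔS_gas = nR ln(V₂/V₁) = 2.18 × 8.314 × ln(228/30.5) = 36.5 J/K.

ΔS_gas = 36.5 J/K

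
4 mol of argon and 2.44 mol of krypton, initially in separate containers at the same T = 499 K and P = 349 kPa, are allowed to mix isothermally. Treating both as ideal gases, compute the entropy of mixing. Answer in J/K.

Mole fractions: x_A = 4/6.44 = 0.621, x_B = 0.379.
ΔS_mix = −R(n_A ln x_A + n_B ln x_B) = −8.314 × (4 ln 0.621 + 2.44 ln 0.379) = 35.5 J/K.

ΔS_mix = 35.5 J/K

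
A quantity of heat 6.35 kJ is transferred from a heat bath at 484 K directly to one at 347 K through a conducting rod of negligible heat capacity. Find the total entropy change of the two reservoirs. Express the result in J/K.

ΔS_hot = −Q/T_H = −6350/484 = -13.12 J/K and ΔS_cold = +Q/T_C = 6350/347 = 18.3 J/K.
ΔS_total = -13.12 + 18.3 = 5.18 J/K, positive as the second law requires.

ΔS_total = 5.18 J/K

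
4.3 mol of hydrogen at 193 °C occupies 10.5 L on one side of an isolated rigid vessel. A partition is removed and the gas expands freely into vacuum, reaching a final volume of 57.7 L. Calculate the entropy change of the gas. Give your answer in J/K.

ΔS_gas = 60.9 J/K

No heat is exchanged and no work is done, so the ideal-gas temperature stays constant.
Entropy is a state function; using a reversible isothermal path, ΔS_gas = nR ln(V₂/V₁) = 4.3 × 8.314 × ln(57.7/10.5) = 60.9 J/K.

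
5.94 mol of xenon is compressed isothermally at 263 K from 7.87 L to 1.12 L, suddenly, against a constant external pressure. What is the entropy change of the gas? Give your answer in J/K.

Entropy is a state function, so ΔS_gas depends only on the end states.
For an isothermal ideal gas ΔS_gas = nR ln(V₂/V₁) = 5.94 × 8.314 × ln(1.12/7.87) = -96.3 J/K.

ΔS_gas = -96.3 J/K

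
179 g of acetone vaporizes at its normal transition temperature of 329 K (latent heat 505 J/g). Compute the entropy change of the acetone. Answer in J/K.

Heat absorbed by the substance: Q = mL = 179 × 505 = 90395 J.
At constant T, ΔS = Q_rev/T = 90395 / 329 = 275 J/K.

ΔS = 275 J/K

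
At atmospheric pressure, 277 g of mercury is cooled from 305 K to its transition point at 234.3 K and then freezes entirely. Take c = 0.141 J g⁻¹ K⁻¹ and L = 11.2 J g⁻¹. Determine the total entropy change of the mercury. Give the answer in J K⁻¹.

ΔS = -23.5 J/K

Cooling step: ΔS₁ = m c ln(T_tr/T_i) = 277 × 0.141 × ln(234.3/305) = -10.3 J/K.
Phase change: ΔS₂ = −mL/T_tr = −277 × 11.2 / 234.3 = -13.24 J/K.
ΔS_total = (-10.3) + (-13.24) = -23.5 J/K.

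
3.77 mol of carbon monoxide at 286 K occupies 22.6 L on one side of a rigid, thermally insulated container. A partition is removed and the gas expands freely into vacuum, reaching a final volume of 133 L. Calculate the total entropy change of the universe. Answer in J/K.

ΔS_universe = 55.6 J/K

For an ideal gas in free expansion Q = 0 and W = 0, so T is unchanged.
Entropy is a state function; using a reversible isothermal path, ΔS_gas = nR ln(V₂/V₁) = 3.77 × 8.314 × ln(133/22.6) = 55.6 J/K.
The insulated surroundings exchange no heat, so ΔS_surr = 0 and ΔS_universe = ΔS_gas.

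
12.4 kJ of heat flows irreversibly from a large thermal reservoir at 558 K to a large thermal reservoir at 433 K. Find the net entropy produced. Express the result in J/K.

ΔS_hot = −Q/T_H = −12400/558 = -22.22 J/K and ΔS_cold = +Q/T_C = 12400/433 = 28.64 J/K.
ΔS_total = -22.22 + 28.64 = 6.42 J/K, positive as the second law requires.

ΔS_total = 6.42 J/K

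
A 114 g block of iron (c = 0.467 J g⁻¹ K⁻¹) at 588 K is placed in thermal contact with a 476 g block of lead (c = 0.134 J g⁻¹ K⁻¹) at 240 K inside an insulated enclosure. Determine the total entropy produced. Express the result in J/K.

ΔS_total = 11.6 J/K

Energy balance: T_f = (m₁c₁T₁ + m₂c₂T₂)/(m₁c₁ + m₂c₂) = 398.32 K.
ΔS₁ = m₁c₁ ln(T_f/T₁) = 53.238 × ln(398.32/588) = -20.73 J/K.
ΔS₂ = m₂c₂ ln(T_f/T₂) = 63.784 × ln(398.32/240) = 32.31 J/K.
ΔS_total = -20.73 + 32.31 = 11.6 J/K.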